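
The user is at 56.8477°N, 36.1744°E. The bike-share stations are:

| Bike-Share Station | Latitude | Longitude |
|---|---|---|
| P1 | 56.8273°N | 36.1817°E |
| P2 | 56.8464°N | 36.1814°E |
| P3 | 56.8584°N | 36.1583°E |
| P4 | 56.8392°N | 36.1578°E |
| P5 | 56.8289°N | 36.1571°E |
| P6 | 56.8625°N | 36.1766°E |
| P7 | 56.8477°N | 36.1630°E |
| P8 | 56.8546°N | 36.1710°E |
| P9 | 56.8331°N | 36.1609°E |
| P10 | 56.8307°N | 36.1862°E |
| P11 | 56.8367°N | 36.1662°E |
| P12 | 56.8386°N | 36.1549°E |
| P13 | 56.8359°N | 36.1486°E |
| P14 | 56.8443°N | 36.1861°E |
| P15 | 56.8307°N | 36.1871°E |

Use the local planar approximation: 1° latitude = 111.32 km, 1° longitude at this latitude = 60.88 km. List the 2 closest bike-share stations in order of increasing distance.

P2, P7

Distances from 56.8477°N, 36.1744°E:
P1: √((-0.0204·111.32)² + (0.0073·60.88)²) = √(5.157114 + 0.197513) = 2.3140 km
P2: √((-0.0013·111.32)² + (0.0070·60.88)²) = √(0.020943 + 0.181612) = 0.4501 km
P3: √((0.0107·111.32)² + (-0.0161·60.88)²) = √(1.418776 + 0.960729) = 1.5426 km
P4: √((-0.0085·111.32)² + (-0.0166·60.88)²) = √(0.895332 + 1.021329) = 1.3844 km
P5: √((-0.0188·111.32)² + (-0.0173·60.88)²) = √(4.379879 + 1.109281) = 2.3429 km
P6: √((0.0148·111.32)² + (0.0022·60.88)²) = √(2.714375 + 0.017939) = 1.6530 km
P7: √((0.0000·111.32)² + (-0.0114·60.88)²) = √(0.000000 + 0.481680) = 0.6940 km
P8: √((0.0069·111.32)² + (-0.0034·60.88)²) = √(0.589990 + 0.042846) = 0.7955 km
P9: √((-0.0146·111.32)² + (-0.0135·60.88)²) = √(2.641509 + 0.675487) = 1.8213 km
P10: √((-0.0170·111.32)² + (0.0118·60.88)²) = √(3.581329 + 0.516076) = 2.0242 km
P11: √((-0.0110·111.32)² + (-0.0082·60.88)²) = √(1.499449 + 0.249217) = 1.3224 km
P12: √((-0.0091·111.32)² + (-0.0195·60.88)²) = √(1.026193 + 1.409349) = 1.5606 km
P13: √((-0.0118·111.32)² + (-0.0258·60.88)²) = √(1.725482 + 2.467111) = 2.0476 km
P14: √((-0.0034·111.32)² + (0.0117·60.88)²) = √(0.143253 + 0.507366) = 0.8066 km
P15: √((-0.0170·111.32)² + (0.0127·60.88)²) = √(3.581329 + 0.597801) = 2.0443 km
Sorted: P2 (0.4501 km) < P7 (0.6940 km) < P8 (0.7955 km) < P14 (0.8066 km) < …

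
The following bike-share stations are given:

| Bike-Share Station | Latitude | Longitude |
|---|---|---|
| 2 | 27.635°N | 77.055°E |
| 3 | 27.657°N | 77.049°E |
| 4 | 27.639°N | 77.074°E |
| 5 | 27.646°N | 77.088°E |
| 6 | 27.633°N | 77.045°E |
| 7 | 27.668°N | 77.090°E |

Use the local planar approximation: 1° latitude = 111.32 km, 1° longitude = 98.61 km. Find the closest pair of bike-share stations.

Pairwise distances:
2–6: 1.011 km
4–5: 1.585 km
2–4: 1.926 km
5–7: 2.457 km
2–3: 2.519 km
3–6: 2.701 km
4–6: 2.937 km
3–4: 3.177 km
2–5: 3.477 km
4–7: 3.593 km
3–5: 4.036 km
3–7: 4.224 km
5–6: 4.480 km
2–7: 5.041 km
6–7: 5.905 km
Closest pair: 2–6 at 1.011 km.

2 and 6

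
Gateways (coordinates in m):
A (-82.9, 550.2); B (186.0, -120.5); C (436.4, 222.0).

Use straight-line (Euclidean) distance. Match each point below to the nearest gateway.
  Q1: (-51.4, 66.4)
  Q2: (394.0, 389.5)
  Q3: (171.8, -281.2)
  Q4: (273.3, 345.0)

Q1 at (-51.4, 66.4):
  A: √((-31.5)² + (483.8)²) = √(992.250 + 234062.440) = 484.8 m
  B: √((237.4)² + (-186.9)²) = √(56358.760 + 34931.610) = 302.1 m
  C: √((487.8)² + (155.6)²) = √(237948.840 + 24211.360) = 512.0 m
  → nearest: B (302.1 m)
Q2 at (394.0, 389.5):
  A: √((-476.9)² + (160.7)²) = √(227433.610 + 25824.490) = 503.2 m
  B: √((-208.0)² + (-510.0)²) = √(43264.000 + 260100.000) = 550.8 m
  C: √((42.4)² + (-167.5)²) = √(1797.760 + 28056.250) = 172.8 m
  → nearest: C (172.8 m)
Q3 at (171.8, -281.2):
  A: √((-254.7)² + (831.4)²) = √(64872.090 + 691225.960) = 869.5 m
  B: √((14.2)² + (160.7)²) = √(201.640 + 25824.490) = 161.3 m
  C: √((264.6)² + (503.2)²) = √(70013.160 + 253210.240) = 568.5 m
  → nearest: B (161.3 m)
Q4 at (273.3, 345.0):
  A: √((-356.2)² + (205.2)²) = √(126878.440 + 42107.040) = 411.1 m
  B: √((-87.3)² + (-465.5)²) = √(7621.290 + 216690.250) = 473.6 m
  C: √((163.1)² + (-123.0)²) = √(26601.610 + 15129.000) = 204.3 m
  → nearest: C (204.3 m)

Q1→B; Q2→C; Q3→B; Q4→C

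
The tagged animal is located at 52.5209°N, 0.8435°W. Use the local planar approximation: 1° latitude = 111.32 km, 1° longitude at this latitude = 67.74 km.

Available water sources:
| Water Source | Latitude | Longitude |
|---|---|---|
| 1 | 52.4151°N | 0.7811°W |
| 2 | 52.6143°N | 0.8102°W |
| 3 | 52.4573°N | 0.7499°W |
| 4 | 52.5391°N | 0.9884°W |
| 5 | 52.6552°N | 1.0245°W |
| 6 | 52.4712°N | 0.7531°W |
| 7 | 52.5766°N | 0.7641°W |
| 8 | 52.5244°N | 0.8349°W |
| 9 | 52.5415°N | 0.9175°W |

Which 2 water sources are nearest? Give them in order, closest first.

8, 9

Distances from 52.5209°N, 0.8435°W:
1: √((-0.1058·111.32)² + (0.0624·67.74)²) = √(138.713181 + 17.867326) = 12.5132 km
2: √((0.0934·111.32)² + (0.0333·67.74)²) = √(108.103598 + 5.088372) = 10.6392 km
3: √((-0.0636·111.32)² + (0.0936·67.74)²) = √(50.125720 + 40.201484) = 9.5041 km
4: √((0.0182·111.32)² + (-0.1449·67.74)²) = √(4.104773 + 96.344551) = 10.0224 km
5: √((0.1343·111.32)² + (-0.1810·67.74)²) = √(223.510752 + 150.330650) = 19.3350 km
6: √((-0.0497·111.32)² + (0.0904·67.74)²) = √(30.609707 + 37.499653) = 8.2528 km
7: √((0.0557·111.32)² + (0.0794·67.74)²) = √(38.446498 + 28.928865) = 8.2082 km
8: √((0.0035·111.32)² + (0.0086·67.74)²) = √(0.151804 + 0.339381) = 0.7008 km
9: √((0.0206·111.32)² + (-0.0740·67.74)²) = √(5.258730 + 25.127763) = 5.5124 km
Sorted: 8 (0.7008 km) < 9 (5.5124 km) < 7 (8.2082 km) < 6 (8.2528 km) < …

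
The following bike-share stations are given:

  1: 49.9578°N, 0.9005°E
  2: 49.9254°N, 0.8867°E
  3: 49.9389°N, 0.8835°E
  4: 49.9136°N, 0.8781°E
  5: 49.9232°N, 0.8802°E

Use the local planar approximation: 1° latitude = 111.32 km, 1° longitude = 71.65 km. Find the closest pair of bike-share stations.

Pairwise distances:
2–5: 0.5262 km
4–5: 1.0792 km
2–4: 1.4509 km
2–3: 1.5202 km
3–5: 1.7636 km
1–3: 2.4311 km
3–4: 2.8428 km
1–2: 3.7398 km
1–5: 4.1172 km
1–4: 5.1755 km
Closest pair: 2–5 at 0.5262 km.

2 and 5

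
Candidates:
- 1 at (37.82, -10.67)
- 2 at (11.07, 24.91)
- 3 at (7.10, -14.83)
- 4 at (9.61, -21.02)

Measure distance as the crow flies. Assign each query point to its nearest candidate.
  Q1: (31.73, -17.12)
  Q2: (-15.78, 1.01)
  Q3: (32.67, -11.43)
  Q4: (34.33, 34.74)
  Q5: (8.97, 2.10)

Q1→1; Q2→3; Q3→1; Q4→2; Q5→3

Q1 at (31.73, -17.12):
  1: 8.87
  2: 46.83
  3: 24.74
  4: 22.46
  → nearest: 1 (8.87)
Q2 at (-15.78, 1.01):
  1: 54.86
  2: 35.95
  3: 27.83
  4: 33.62
  → nearest: 3 (27.83)
Q3 at (32.67, -11.43):
  1: 5.21
  2: 42.27
  3: 25.80
  4: 24.97
  → nearest: 1 (5.21)
Q4 at (34.33, 34.74):
  1: 45.54
  2: 25.25
  3: 56.56
  4: 60.99
  → nearest: 2 (25.25)
Q5 at (8.97, 2.10):
  1: 31.55
  2: 22.91
  3: 17.03
  4: 23.13
  → nearest: 3 (17.03)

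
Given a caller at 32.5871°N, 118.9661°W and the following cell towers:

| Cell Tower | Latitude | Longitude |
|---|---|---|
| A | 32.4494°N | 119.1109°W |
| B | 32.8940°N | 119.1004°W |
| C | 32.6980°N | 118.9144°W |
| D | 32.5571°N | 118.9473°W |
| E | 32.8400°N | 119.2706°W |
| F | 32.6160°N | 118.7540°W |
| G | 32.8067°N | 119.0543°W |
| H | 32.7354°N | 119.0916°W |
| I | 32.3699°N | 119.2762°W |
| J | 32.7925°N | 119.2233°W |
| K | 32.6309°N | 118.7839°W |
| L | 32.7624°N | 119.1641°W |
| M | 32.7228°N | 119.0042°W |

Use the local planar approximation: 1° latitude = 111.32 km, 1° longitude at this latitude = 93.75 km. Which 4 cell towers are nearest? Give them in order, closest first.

Distances from 32.5871°N, 118.9661°W:
A: √((-0.1377·111.32)² + (-0.1448·93.75)²) = √(234.971006 + 184.280625) = 20.4756 km
B: √((0.3069·111.32)² + (-0.1343·93.75)²) = √(1167.186275 + 158.523838) = 36.4103 km
C: √((0.1109·111.32)² + (0.0517·93.75)²) = √(152.408605 + 23.492197) = 13.2628 km
D: √((-0.0300·111.32)² + (0.0188·93.75)²) = √(11.152928 + 3.106406) = 3.7762 km
E: √((0.2529·111.32)² + (-0.3045·93.75)²) = √(792.581724 + 814.924072) = 40.0937 km
F: √((0.0289·111.32)² + (0.2121·93.75)²) = √(10.350041 + 395.388369) = 20.1429 km
G: √((0.2196·111.32)² + (-0.0882·93.75)²) = √(597.600658 + 68.372227) = 25.8065 km
H: √((0.1483·111.32)² + (-0.1255·93.75)²) = √(272.539025 + 138.429932) = 20.2724 km
I: √((-0.2172·111.32)² + (-0.3101·93.75)²) = √(584.609727 + 845.173916) = 37.8125 km
J: √((0.2054·111.32)² + (-0.2572·93.75)²) = √(522.814078 + 581.412656) = 33.2299 km
K: √((0.0438·111.32)² + (0.1822·93.75)²) = √(23.773582 + 291.769102) = 17.7635 km
L: √((0.1753·111.32)² + (-0.1980·93.75)²) = √(380.811651 + 344.566406) = 26.9328 km
M: √((0.1357·111.32)² + (-0.0381·93.75)²) = √(228.194982 + 12.758291) = 15.5227 km
Sorted: D (3.7762 km) < C (13.2628 km) < M (15.5227 km) < K (17.7635 km) < F (20.1429 km) < H (20.2724 km) < …

D, C, M, K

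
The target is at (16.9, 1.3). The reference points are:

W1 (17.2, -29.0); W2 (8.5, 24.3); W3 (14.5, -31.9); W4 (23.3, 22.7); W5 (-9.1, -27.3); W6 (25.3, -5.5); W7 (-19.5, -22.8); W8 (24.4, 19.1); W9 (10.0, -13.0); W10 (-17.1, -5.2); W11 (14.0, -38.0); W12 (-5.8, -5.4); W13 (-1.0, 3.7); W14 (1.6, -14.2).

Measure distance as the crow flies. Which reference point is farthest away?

W7

Distances from (16.9, 1.3):
W1: 30.3
W2: 24.5
W3: 33.3
W4: 22.3
W5: 38.7
W6: 10.8
W7: 43.7
W8: 19.3
W9: 15.9
W10: 34.6
W11: 39.4
W12: 23.7
W13: 18.1
W14: 21.8
Maximum: W7 at 43.7.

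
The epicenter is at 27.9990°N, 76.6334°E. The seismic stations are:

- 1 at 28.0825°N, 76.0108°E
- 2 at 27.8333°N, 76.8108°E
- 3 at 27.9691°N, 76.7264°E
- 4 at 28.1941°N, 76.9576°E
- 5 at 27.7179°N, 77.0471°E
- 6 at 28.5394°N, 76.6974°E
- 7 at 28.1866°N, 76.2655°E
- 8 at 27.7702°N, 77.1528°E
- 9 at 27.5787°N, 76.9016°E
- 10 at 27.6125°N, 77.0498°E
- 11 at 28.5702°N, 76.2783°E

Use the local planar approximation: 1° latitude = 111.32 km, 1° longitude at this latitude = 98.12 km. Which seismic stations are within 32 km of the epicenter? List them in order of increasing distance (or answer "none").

Distances from 27.9990°N, 76.6334°E:
1: √((0.0835·111.32)² + (-0.6226·98.12)²) = √(86.401115 + 3731.928476) = 61.7926 km
2: √((-0.1657·111.32)² + (0.1774·98.12)²) = √(340.244734 + 302.985824) = 25.3620 km
3: √((-0.0299·111.32)² + (0.0930·98.12)²) = √(11.078699 + 83.268545) = 9.7133 km
4: √((0.1951·111.32)² + (0.3242·98.12)²) = √(471.694632 + 1011.908165) = 38.5176 km
5: √((-0.2811·111.32)² + (0.4137·98.12)²) = √(979.192518 + 1647.730273) = 51.2535 km
6: √((0.5404·111.32)² + (0.0640·98.12)²) = √(3618.904112 + 39.434381) = 60.4842 km
7: √((0.1876·111.32)² + (-0.3679·98.12)²) = √(436.126086 + 1303.090728) = 41.7039 km
8: √((-0.2288·111.32)² + (0.5194·98.12)²) = √(648.721715 + 2597.281186) = 56.9737 km
9: √((-0.4203·111.32)² + (0.2682·98.12)²) = √(2189.097855 + 692.520488) = 53.6807 km
10: √((-0.3865·111.32)² + (0.4164·98.12)²) = √(1851.166114 + 1669.308177) = 59.3336 km
11: √((0.5712·111.32)² + (-0.3551·98.12)²) = √(4043.177361 + 1213.993674) = 72.5064 km
Threshold 32 km: 3 (9.7133 km), 2 (25.3620 km) are within range.

3, 2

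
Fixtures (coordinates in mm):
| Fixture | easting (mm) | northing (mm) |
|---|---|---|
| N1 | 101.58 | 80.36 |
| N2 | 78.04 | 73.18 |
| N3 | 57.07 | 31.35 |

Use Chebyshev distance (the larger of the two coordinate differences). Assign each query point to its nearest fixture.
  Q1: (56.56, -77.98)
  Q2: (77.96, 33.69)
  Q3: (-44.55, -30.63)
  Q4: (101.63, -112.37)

Q1 at (56.56, -77.98):
  N1: max(|45.02|, |158.34|) = 158.34 mm
  N2: max(|21.48|, |151.16|) = 151.16 mm
  N3: max(|0.51|, |109.33|) = 109.33 mm
  → nearest: N3 (109.33 mm)
Q2 at (77.96, 33.69):
  N1: max(|23.62|, |46.67|) = 46.67 mm
  N2: max(|0.08|, |39.49|) = 39.49 mm
  N3: max(|-20.89|, |-2.34|) = 20.89 mm
  → nearest: N3 (20.89 mm)
Q3 at (-44.55, -30.63):
  N1: max(|146.13|, |110.99|) = 146.13 mm
  N2: max(|122.59|, |103.81|) = 122.59 mm
  N3: max(|101.62|, |61.98|) = 101.62 mm
  → nearest: N3 (101.62 mm)
Q4 at (101.63, -112.37):
  N1: max(|-0.05|, |192.73|) = 192.73 mm
  N2: max(|-23.59|, |185.55|) = 185.55 mm
  N3: max(|-44.56|, |143.72|) = 143.72 mm
  → nearest: N3 (143.72 mm)

Q1→N3; Q2→N3; Q3→N3; Q4→N3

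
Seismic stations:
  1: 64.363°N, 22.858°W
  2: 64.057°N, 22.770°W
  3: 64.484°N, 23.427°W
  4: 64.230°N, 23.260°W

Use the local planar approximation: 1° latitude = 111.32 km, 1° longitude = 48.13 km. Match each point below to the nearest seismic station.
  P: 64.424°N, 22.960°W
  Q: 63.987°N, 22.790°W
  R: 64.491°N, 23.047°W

P→1; Q→2; R→1

P at 64.424°N, 22.960°W:
  1: √((-0.061·111.32)² + (0.102·48.13)²) = √(46.11116 + 24.10083) = 8.379 km
  2: √((-0.367·111.32)² + (0.190·48.13)²) = √(1669.08527 + 83.62554) = 41.865 km
  3: √((0.060·111.32)² + (-0.467·48.13)²) = √(44.61171 + 505.20249) = 23.448 km
  4: √((-0.194·111.32)² + (-0.300·48.13)²) = √(466.39067 + 208.48472) = 25.978 km
  → nearest: 1 (8.379 km)
Q at 63.987°N, 22.790°W:
  1: √((0.376·111.32)² + (-0.068·48.13)²) = √(1751.95152 + 10.71148) = 41.984 km
  2: √((0.070·111.32)² + (0.020·48.13)²) = √(60.72150 + 0.92660) = 7.852 km
  3: √((0.497·111.32)² + (-0.637·48.13)²) = √(3060.97070 + 939.96263) = 63.253 km
  4: √((0.243·111.32)² + (-0.470·48.13)²) = √(731.74362 + 511.71417) = 35.263 km
  → nearest: 2 (7.852 km)
R at 64.491°N, 23.047°W:
  1: √((-0.128·111.32)² + (0.189·48.13)²) = √(203.03286 + 82.74759) = 16.905 km
  2: √((-0.434·111.32)² + (0.277·48.13)²) = √(2334.13437 + 177.74249) = 50.119 km
  3: √((-0.007·111.32)² + (-0.380·48.13)²) = √(0.60721 + 334.50215) = 18.306 km
  4: √((-0.261·111.32)² + (-0.213·48.13)²) = √(844.16513 + 105.09715) = 30.810 km
  → nearest: 1 (16.905 km)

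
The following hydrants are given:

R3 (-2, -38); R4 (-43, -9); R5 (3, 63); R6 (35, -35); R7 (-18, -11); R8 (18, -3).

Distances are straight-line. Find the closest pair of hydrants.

Pairwise distances:
R3–R4: 50.2
R3–R5: 101.1
R3–R6: 37.1
R3–R7: 31.4
R3–R8: 40.3
R4–R5: 85.4
R4–R6: 82.2
R4–R7: 25.1
R4–R8: 61.3
R5–R6: 103.1
R5–R7: 76.9
R5–R8: 67.7
R6–R7: 58.2
R6–R8: 36.2
R7–R8: 36.9
Closest pair: R4–R7 at 25.1.

R4 and R7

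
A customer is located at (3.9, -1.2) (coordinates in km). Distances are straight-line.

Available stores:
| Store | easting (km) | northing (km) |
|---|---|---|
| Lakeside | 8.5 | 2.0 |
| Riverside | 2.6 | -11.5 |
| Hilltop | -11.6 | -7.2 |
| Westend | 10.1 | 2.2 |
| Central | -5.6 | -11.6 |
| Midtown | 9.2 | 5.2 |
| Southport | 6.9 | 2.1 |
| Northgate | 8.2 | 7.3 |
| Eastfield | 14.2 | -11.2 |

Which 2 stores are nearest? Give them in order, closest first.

Southport, Lakeside

Distances from (3.9, -1.2):
Lakeside: 5.6 km
Riverside: 10.4 km
Hilltop: 16.6 km
Westend: 7.1 km
Central: 14.1 km
Midtown: 8.3 km
Southport: 4.5 km
Northgate: 9.5 km
Eastfield: 14.4 km
Sorted: Southport (4.5 km) < Lakeside (5.6 km) < Westend (7.1 km) < Midtown (8.3 km) < …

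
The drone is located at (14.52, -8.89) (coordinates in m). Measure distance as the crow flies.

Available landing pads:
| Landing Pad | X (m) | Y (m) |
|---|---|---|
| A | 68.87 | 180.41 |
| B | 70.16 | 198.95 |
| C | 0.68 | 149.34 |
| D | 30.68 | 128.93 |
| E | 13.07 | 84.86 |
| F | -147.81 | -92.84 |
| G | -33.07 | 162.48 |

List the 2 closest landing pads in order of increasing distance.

Distances from (14.52, -8.89):
A: √((54.35)² + (189.30)²) = √(2953.9225 + 35834.4900) = 196.95 m
B: √((55.64)² + (207.84)²) = √(3095.8096 + 43197.4656) = 215.16 m
C: √((-13.84)² + (158.23)²) = √(191.5456 + 25036.7329) = 158.83 m
D: √((16.16)² + (137.82)²) = √(261.1456 + 18994.3524) = 138.76 m
E: √((-1.45)² + (93.75)²) = √(2.1025 + 8789.0625) = 93.76 m
F: √((-162.33)² + (-83.95)²) = √(26351.0289 + 7047.6025) = 182.75 m
G: √((-47.59)² + (171.37)²) = √(2264.8081 + 29367.6769) = 177.86 m
Sorted: E (93.76 m) < D (138.76 m) < C (158.83 m) < G (177.86 m) < …

E, D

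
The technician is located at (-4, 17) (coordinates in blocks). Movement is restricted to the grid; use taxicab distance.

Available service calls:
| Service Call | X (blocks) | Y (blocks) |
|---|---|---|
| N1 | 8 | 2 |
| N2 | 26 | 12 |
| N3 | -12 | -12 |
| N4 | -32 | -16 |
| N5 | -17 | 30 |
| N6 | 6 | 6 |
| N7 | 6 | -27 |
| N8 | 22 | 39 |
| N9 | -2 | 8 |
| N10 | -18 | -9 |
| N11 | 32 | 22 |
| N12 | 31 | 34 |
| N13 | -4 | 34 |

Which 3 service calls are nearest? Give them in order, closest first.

Distances from (-4, 17):
N1: |12| + |-15| = 12 + 15 = 27 blocks
N2: |30| + |-5| = 30 + 5 = 35 blocks
N3: |-8| + |-29| = 8 + 29 = 37 blocks
N4: |-28| + |-33| = 28 + 33 = 61 blocks
N5: |-13| + |13| = 13 + 13 = 26 blocks
N6: |10| + |-11| = 10 + 11 = 21 blocks
N7: |10| + |-44| = 10 + 44 = 54 blocks
N8: |26| + |22| = 26 + 22 = 48 blocks
N9: |2| + |-9| = 2 + 9 = 11 blocks
N10: |-14| + |-26| = 14 + 26 = 40 blocks
N11: |36| + |5| = 36 + 5 = 41 blocks
N12: |35| + |17| = 35 + 17 = 52 blocks
N13: |0| + |17| = 0 + 17 = 17 blocks
Sorted: N9 (11 blocks) < N13 (17 blocks) < N6 (21 blocks) < N5 (26 blocks) < N1 (27 blocks) < …

N9, N13, N6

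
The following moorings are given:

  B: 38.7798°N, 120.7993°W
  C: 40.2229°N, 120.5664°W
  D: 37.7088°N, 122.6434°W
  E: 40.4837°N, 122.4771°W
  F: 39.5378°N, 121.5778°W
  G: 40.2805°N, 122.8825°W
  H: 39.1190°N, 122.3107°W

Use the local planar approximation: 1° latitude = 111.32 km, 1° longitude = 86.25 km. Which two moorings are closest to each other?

Pairwise distances:
B–C: 161.8969 km
B–D: 198.7771 km
B–E: 238.5767 km
B–F: 107.8361 km
B–G: 245.3402 km
B–H: 135.7169 km
C–D: 332.2929 km
C–E: 167.3356 km
C–F: 115.8708 km
C–G: 199.8665 km
C–H: 194.2549 km
D–E: 309.2347 km
D–F: 223.3871 km
D–G: 287.0235 km
D–H: 159.5846 km
E–F: 130.7817 km
E–G: 41.6447 km
E–H: 152.5948 km
F–G: 139.6375 km
F–H: 78.5451 km
G–H: 138.3845 km
Closest pair: E–G at 41.6447 km.

E and G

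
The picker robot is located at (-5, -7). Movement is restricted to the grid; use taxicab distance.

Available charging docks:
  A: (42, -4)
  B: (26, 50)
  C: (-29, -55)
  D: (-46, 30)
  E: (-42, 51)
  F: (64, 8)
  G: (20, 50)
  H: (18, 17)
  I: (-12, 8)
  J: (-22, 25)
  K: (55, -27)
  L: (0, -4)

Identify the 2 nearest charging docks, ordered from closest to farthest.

Distances from (-5, -7):
A: |47| + |3| = 47 + 3 = 50
B: |31| + |57| = 31 + 57 = 88
C: |-24| + |-48| = 24 + 48 = 72
D: |-41| + |37| = 41 + 37 = 78
E: |-37| + |58| = 37 + 58 = 95
F: |69| + |15| = 69 + 15 = 84
G: |25| + |57| = 25 + 57 = 82
H: |23| + |24| = 23 + 24 = 47
I: |-7| + |15| = 7 + 15 = 22
J: |-17| + |32| = 17 + 32 = 49
K: |60| + |-20| = 60 + 20 = 80
L: |5| + |3| = 5 + 3 = 8
Sorted: L (8) < I (22) < H (47) < J (49) < …

L, I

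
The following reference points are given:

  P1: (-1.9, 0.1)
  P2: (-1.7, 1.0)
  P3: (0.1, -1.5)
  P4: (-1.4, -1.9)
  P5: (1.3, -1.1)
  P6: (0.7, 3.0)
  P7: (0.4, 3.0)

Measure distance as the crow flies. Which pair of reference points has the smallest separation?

Pairwise distances:
P6–P7: √((-0.3)² + (0.0)²) = √(0.0900 + 0.0000) = 0.30
P1–P2: √((0.2)² + (0.9)²) = √(0.0400 + 0.8100) = 0.92
P3–P5: √((1.2)² + (0.4)²) = √(1.4400 + 0.1600) = 1.26
P3–P4: √((-1.5)² + (-0.4)²) = √(2.2500 + 0.1600) = 1.55
P1–P4: √((0.5)² + (-2.0)²) = √(0.2500 + 4.0000) = 2.06
P1–P3: √((2.0)² + (-1.6)²) = √(4.0000 + 2.5600) = 2.56
P4–P5: √((2.7)² + (0.8)²) = √(7.2900 + 0.6400) = 2.82
P2–P7: √((2.1)² + (2.0)²) = √(4.4100 + 4.0000) = 2.90
P2–P4: √((0.3)² + (-2.9)²) = √(0.0900 + 8.4100) = 2.92
P2–P3: √((1.8)² + (-2.5)²) = √(3.2400 + 6.2500) = 3.08
P2–P6: √((2.4)² + (2.0)²) = √(5.7600 + 4.0000) = 3.12
P1–P5: √((3.2)² + (-1.2)²) = √(10.2400 + 1.4400) = 3.42
P2–P5: √((3.0)² + (-2.1)²) = √(9.0000 + 4.4100) = 3.66
P1–P7: √((2.3)² + (2.9)²) = √(5.2900 + 8.4100) = 3.70
P1–P6: √((2.6)² + (2.9)²) = √(6.7600 + 8.4100) = 3.89
P5–P6: √((-0.6)² + (4.1)²) = √(0.3600 + 16.8100) = 4.14
P5–P7: √((-0.9)² + (4.1)²) = √(0.8100 + 16.8100) = 4.20
P3–P7: √((0.3)² + (4.5)²) = √(0.0900 + 20.2500) = 4.51
P3–P6: √((0.6)² + (4.5)²) = √(0.3600 + 20.2500) = 4.54
P4–P7: √((1.8)² + (4.9)²) = √(3.2400 + 24.0100) = 5.22
P4–P6: √((2.1)² + (4.9)²) = √(4.4100 + 24.0100) = 5.33
Closest pair: P6–P7 at 0.30.

P6 and P7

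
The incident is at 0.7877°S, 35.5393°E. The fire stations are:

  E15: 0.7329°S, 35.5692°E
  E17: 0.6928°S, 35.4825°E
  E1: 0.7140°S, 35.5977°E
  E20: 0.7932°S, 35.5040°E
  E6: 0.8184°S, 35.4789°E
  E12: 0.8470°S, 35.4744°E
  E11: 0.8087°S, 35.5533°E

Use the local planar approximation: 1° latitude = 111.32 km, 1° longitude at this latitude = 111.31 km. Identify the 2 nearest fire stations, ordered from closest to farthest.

E11, E20

Distances from 0.7877°S, 35.5393°E:
E15: 6.9492 km
E17: 12.3116 km
E1: 10.4674 km
E20: 3.9767 km
E6: 7.5419 km
E12: 9.7859 km
E11: 2.8095 km
Sorted: E11 (2.8095 km) < E20 (3.9767 km) < E15 (6.9492 km) < E6 (7.5419 km) < …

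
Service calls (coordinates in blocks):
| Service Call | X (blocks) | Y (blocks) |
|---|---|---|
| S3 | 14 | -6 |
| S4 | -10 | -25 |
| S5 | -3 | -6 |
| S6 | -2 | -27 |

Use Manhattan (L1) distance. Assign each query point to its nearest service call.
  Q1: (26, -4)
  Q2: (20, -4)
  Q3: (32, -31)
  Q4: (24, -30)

Q1 at (26, -4):
  S3: 14 blocks
  S4: 57 blocks
  S5: 31 blocks
  S6: 51 blocks
  → nearest: S3 (14 blocks)
Q2 at (20, -4):
  S3: 8 blocks
  S4: 51 blocks
  S5: 25 blocks
  S6: 45 blocks
  → nearest: S3 (8 blocks)
Q3 at (32, -31):
  S3: 43 blocks
  S4: 48 blocks
  S5: 60 blocks
  S6: 38 blocks
  → nearest: S6 (38 blocks)
Q4 at (24, -30):
  S3: 34 blocks
  S4: 39 blocks
  S5: 51 blocks
  S6: 29 blocks
  → nearest: S6 (29 blocks)

Q1→S3; Q2→S3; Q3→S6; Q4→S6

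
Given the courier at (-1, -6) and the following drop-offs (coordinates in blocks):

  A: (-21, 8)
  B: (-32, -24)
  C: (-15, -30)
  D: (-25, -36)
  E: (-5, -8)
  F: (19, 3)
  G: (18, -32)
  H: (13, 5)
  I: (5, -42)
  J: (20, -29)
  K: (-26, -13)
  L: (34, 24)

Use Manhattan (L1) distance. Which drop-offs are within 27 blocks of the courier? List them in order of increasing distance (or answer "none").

Distances from (-1, -6):
A: |-20| + |14| = 20 + 14 = 34 blocks
B: |-31| + |-18| = 31 + 18 = 49 blocks
C: |-14| + |-24| = 14 + 24 = 38 blocks
D: |-24| + |-30| = 24 + 30 = 54 blocks
E: |-4| + |-2| = 4 + 2 = 6 blocks
F: |20| + |9| = 20 + 9 = 29 blocks
G: |19| + |-26| = 19 + 26 = 45 blocks
H: |14| + |11| = 14 + 11 = 25 blocks
I: |6| + |-36| = 6 + 36 = 42 blocks
J: |21| + |-23| = 21 + 23 = 44 blocks
K: |-25| + |-7| = 25 + 7 = 32 blocks
L: |35| + |30| = 35 + 30 = 65 blocks
Threshold 27 blocks: E (6 blocks), H (25 blocks) are within range.

E, H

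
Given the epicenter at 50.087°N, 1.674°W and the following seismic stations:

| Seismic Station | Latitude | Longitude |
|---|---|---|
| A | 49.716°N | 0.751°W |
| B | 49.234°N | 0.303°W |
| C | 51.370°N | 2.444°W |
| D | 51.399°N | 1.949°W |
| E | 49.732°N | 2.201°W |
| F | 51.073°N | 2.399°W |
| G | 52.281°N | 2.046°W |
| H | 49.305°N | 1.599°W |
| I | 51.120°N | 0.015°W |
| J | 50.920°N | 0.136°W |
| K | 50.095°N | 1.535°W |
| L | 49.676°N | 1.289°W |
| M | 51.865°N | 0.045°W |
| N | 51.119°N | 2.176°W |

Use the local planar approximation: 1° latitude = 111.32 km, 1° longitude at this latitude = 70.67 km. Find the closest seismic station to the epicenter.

Distances from 50.087°N, 1.674°W:
A: 77.204 km
B: 135.661 km
C: 152.839 km
D: 147.339 km
E: 54.303 km
F: 121.131 km
G: 245.647 km
H: 87.213 km
I: 164.223 km
J: 142.872 km
K: 9.863 km
L: 53.231 km
M: 228.972 km
N: 120.235 km
Minimum: K at 9.863 km.

K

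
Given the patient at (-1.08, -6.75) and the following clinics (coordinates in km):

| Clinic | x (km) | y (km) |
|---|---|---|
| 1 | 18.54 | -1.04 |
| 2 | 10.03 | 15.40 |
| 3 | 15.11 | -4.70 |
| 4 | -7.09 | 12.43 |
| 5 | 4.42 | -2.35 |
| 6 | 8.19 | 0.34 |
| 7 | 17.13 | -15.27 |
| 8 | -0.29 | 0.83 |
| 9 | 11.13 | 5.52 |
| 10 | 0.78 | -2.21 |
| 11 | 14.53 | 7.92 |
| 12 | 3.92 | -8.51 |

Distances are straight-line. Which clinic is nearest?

10

Distances from (-1.08, -6.75):
1: 20.434 km
2: 24.780 km
3: 16.319 km
4: 20.100 km
5: 7.043 km
6: 11.671 km
7: 20.105 km
8: 7.621 km
9: 17.310 km
10: 4.906 km
11: 21.422 km
12: 5.301 km
Minimum: 10 at 4.906 km.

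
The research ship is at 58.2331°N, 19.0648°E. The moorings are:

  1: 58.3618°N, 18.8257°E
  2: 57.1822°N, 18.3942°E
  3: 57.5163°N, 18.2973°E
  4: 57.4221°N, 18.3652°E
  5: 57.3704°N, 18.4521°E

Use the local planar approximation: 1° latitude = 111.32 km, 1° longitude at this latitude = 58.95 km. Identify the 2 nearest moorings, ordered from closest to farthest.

1, 3

Distances from 58.2331°N, 19.0648°E:
1: 20.0979 km
2: 123.4850 km
3: 91.7286 km
4: 99.2544 km
5: 102.6032 km
Sorted: 1 (20.0979 km) < 3 (91.7286 km) < 4 (99.2544 km) < 5 (102.6032 km) < …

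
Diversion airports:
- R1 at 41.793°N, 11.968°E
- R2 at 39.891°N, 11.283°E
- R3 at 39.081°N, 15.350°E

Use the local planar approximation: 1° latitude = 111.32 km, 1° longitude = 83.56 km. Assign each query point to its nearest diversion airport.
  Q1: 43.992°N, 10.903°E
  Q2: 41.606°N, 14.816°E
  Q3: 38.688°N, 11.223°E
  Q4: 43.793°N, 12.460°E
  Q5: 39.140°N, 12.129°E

Q1→R1; Q2→R1; Q3→R2; Q4→R1; Q5→R2

Q1 at 43.992°N, 10.903°E:
  R1: √((-2.199·111.32)² + (1.065·83.56)²) = √(59923.45618 + 7919.46927) = 260.467 km
  R2: √((-4.101·111.32)² + (0.380·83.56)²) = √(208413.54170 + 1008.24031) = 457.626 km
  R3: √((-4.911·111.32)² + (4.447·83.56)²) = √(298872.71142 + 138080.10910) = 661.024 km
  → nearest: R1 (260.467 km)
Q2 at 41.606°N, 14.816°E:
  R1: √((0.187·111.32)² + (-2.848·83.56)²) = √(433.34083 + 56633.94733) = 238.888 km
  R2: √((-1.715·111.32)² + (-3.533·83.56)²) = √(36448.07903 + 87153.36050) = 351.570 km
  R3: √((-2.525·111.32)² + (0.534·83.56)²) = √(79007.65289 + 1991.03721) = 284.603 km
  → nearest: R1 (238.888 km)
Q3 at 38.688°N, 11.223°E:
  R1: √((3.105·111.32)² + (0.745·83.56)²) = √(119472.95468 + 3875.33640) = 351.210 km
  R2: √((1.203·111.32)² + (0.060·83.56)²) = √(17934.02001 + 25.13618) = 134.012 km
  R3: √((0.393·111.32)² + (4.127·83.56)²) = √(1913.95400 + 118922.98467) = 347.616 km
  → nearest: R2 (134.012 km)
Q4 at 43.793°N, 12.460°E:
  R1: √((-2.000·111.32)² + (-0.492·83.56)²) = √(49568.56960 + 1690.15708) = 226.404 km
  R2: √((-3.902·111.32)² + (-1.177·83.56)²) = √(188677.85289 + 9672.74610) = 445.366 km
  R3: √((-4.712·111.32)² + (2.890·83.56)²) = √(275142.04375 + 58316.64733) = 577.459 km
  → nearest: R1 (226.404 km)
Q5 at 39.140°N, 12.129°E:
  R1: √((2.653·111.32)² + (-0.161·83.56)²) = √(87220.96660 + 180.98751) = 295.638 km
  R2: √((0.751·111.32)² + (-0.846·83.56)²) = √(6989.18071 + 4997.32493) = 109.483 km
  R3: √((-0.059·111.32)² + (3.221·83.56)²) = √(43.13705 + 72439.97842) = 269.227 km
  → nearest: R2 (109.483 km)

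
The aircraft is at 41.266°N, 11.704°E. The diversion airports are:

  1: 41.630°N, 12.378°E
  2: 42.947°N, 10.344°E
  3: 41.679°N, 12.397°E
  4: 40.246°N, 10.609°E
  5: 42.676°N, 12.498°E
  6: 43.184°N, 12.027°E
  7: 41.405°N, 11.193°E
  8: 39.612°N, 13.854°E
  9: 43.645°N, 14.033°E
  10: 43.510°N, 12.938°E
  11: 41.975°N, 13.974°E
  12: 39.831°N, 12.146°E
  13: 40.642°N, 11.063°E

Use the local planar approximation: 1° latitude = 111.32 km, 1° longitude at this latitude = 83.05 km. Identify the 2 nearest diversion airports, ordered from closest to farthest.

Distances from 41.266°N, 11.704°E:
1: √((0.364·111.32)² + (0.674·83.05)²) = √(1641.90930 + 3133.27899) = 69.103 km
2: √((1.681·111.32)² + (-1.360·83.05)²) = √(35017.23270 + 12757.25070) = 218.574 km
3: √((0.413·111.32)² + (0.693·83.05)²) = √(2113.71534 + 3312.42263) = 73.662 km
4: √((-1.020·111.32)² + (-1.095·83.05)²) = √(12892.78495 + 8270.03813) = 145.474 km
5: √((1.410·111.32)² + (0.794·83.05)²) = √(24636.81831 + 4348.30780) = 170.250 km
6: √((1.918·111.32)² + (0.323·83.05)²) = √(45587.27166 + 719.58867) = 215.190 km
7: √((0.139·111.32)² + (-0.511·83.05)²) = √(239.42858 + 1801.03053) = 45.171 km
8: √((-1.654·111.32)² + (2.150·83.05)²) = √(33901.38224 + 31882.78081) = 256.484 km
9: √((2.379·111.32)² + (2.329·83.05)²) = √(70135.07720 + 37412.63101) = 327.945 km
10: √((2.244·111.32)² + (1.234·83.05)²) = √(62401.07917 + 10502.90877) = 270.007 km
11: √((0.709·111.32)² + (2.270·83.05)²) = √(6229.29453 + 35541.11005) = 204.378 km
12: √((-1.435·111.32)² + (0.442·83.05)²) = √(25518.20943 + 1347.48461) = 163.908 km
13: √((-0.624·111.32)² + (-0.641·83.05)²) = √(4825.20284 + 2833.97055) = 87.517 km
Sorted: 7 (45.171 km) < 1 (69.103 km) < 3 (73.662 km) < 13 (87.517 km) < …

7, 1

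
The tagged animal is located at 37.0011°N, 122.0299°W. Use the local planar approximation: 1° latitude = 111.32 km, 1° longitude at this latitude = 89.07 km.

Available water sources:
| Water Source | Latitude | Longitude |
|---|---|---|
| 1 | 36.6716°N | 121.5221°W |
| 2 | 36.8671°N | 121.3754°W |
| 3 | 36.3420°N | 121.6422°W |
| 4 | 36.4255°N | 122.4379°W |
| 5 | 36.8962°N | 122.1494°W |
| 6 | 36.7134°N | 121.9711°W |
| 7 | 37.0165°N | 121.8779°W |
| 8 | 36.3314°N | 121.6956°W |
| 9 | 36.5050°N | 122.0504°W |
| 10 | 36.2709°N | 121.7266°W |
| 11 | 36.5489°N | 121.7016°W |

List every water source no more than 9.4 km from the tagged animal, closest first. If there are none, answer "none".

none

Distances from 37.0011°N, 122.0299°W:
1: √((-0.3295·111.32)² + (0.5078·89.07)²) = √(1345.417998 + 2045.729923) = 58.2336 km
2: √((-0.1340·111.32)² + (0.6545·89.07)²) = √(222.513309 + 3398.460343) = 60.1745 km
3: √((-0.6591·111.32)² + (0.3877·89.07)²) = √(5383.305402 + 1192.489343) = 81.0913 km
4: √((-0.5756·111.32)² + (-0.4080·89.07)²) = √(4105.707120 + 1320.636301) = 73.6637 km
5: √((-0.1049·111.32)² + (-0.1195·89.07)²) = √(136.363259 + 113.291862) = 15.8005 km
6: √((-0.2877·111.32)² + (0.0588·89.07)²) = √(1025.713612 + 27.429479) = 32.4522 km
7: √((0.0154·111.32)² + (0.1520·89.07)²) = √(2.938920 + 183.294773) = 13.6467 km
8: √((-0.6697·111.32)² + (0.3343·89.07)²) = √(5557.852197 + 886.616191) = 80.2774 km
9: √((-0.4961·111.32)² + (-0.0205·89.07)²) = √(3049.894729 + 3.334039) = 55.2560 km
10: √((-0.7302·111.32)² + (0.3033·89.07)²) = √(6607.391686 + 729.806497) = 85.6574 km
11: √((-0.4522·111.32)² + (0.3283·89.07)²) = √(2534.005256 + 855.075908) = 58.2158 km
Threshold 9.4 km: none within range.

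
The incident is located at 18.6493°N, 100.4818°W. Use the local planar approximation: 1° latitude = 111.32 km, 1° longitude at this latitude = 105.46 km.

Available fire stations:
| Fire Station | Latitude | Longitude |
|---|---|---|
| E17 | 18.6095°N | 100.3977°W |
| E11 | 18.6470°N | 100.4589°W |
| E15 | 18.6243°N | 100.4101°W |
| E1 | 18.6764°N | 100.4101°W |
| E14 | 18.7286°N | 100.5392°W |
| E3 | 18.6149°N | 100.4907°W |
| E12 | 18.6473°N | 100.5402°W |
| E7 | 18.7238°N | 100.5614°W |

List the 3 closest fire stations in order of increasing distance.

E11, E3, E12

Distances from 18.6493°N, 100.4818°W:
E17: √((-0.0398·111.32)² + (0.0841·105.46)²) = √(19.629649 + 78.662460) = 9.9142 km
E11: √((-0.0023·111.32)² + (0.0229·105.46)²) = √(0.065554 + 5.832389) = 2.4286 km
E15: √((-0.0250·111.32)² + (0.0717·105.46)²) = √(7.745089 + 57.176010) = 8.0574 km
E1: √((0.0271·111.32)² + (0.0717·105.46)²) = √(9.100913 + 57.176010) = 8.1411 km
E14: √((0.0793·111.32)² + (-0.0574·105.46)²) = √(77.927864 + 36.643700) = 10.7038 km
E3: √((-0.0344·111.32)² + (-0.0089·105.46)²) = √(14.664366 + 0.880959) = 3.9428 km
E12: √((-0.0020·111.32)² + (-0.0584·105.46)²) = √(0.049569 + 37.931606) = 6.1629 km
E7: √((0.0745·111.32)² + (-0.0796·105.46)²) = √(68.779488 + 70.469578) = 11.8004 km
Sorted: E11 (2.4286 km) < E3 (3.9428 km) < E12 (6.1629 km) < E15 (8.0574 km) < E1 (8.1411 km) < …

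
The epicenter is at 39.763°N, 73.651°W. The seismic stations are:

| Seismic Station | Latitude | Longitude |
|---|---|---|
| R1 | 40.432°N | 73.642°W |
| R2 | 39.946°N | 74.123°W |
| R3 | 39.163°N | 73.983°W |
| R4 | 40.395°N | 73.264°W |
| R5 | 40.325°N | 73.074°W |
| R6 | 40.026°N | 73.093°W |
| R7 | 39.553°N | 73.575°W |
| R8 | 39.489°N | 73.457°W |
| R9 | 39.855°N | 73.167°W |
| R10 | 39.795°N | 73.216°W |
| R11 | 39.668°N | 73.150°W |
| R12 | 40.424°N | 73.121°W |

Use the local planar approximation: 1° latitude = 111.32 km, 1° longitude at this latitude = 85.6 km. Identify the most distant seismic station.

R12

Distances from 39.763°N, 73.651°W:
R1: 74.477 km
R2: 45.248 km
R3: 72.587 km
R4: 77.763 km
R5: 79.709 km
R6: 56.023 km
R7: 24.266 km
R8: 34.729 km
R9: 42.677 km
R10: 37.406 km
R11: 44.170 km
R12: 86.444 km
Maximum: R12 at 86.444 km.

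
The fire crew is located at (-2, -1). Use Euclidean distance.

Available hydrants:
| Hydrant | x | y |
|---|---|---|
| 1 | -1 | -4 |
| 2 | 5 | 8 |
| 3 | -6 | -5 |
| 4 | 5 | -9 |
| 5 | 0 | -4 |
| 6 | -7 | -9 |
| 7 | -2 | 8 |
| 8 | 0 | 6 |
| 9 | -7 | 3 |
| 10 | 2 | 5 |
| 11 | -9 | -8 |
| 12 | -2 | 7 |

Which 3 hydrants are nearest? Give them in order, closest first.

Distances from (-2, -1):
1: 3.2
2: 11.4
3: 5.7
4: 10.6
5: 3.6
6: 9.4
7: 9.0
8: 7.3
9: 6.4
10: 7.2
11: 9.9
12: 8.0
Sorted: 1 (3.2) < 5 (3.6) < 3 (5.7) < 9 (6.4) < 10 (7.2) < …

1, 5, 3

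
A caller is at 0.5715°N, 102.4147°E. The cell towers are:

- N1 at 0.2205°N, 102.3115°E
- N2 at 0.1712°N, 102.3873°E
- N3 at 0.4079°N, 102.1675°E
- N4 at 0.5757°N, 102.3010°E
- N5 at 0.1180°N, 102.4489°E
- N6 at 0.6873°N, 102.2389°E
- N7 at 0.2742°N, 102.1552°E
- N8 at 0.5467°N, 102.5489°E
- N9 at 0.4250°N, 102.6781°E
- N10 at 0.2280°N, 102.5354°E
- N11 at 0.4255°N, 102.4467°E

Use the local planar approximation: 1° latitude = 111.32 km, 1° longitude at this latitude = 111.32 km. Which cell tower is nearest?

N4

Distances from 0.5715°N, 102.4147°E:
N1: 40.7272 km
N2: 44.6657 km
N3: 32.9990 km
N4: 12.6657 km
N5: 50.6270 km
N6: 23.4342 km
N7: 43.9295 km
N8: 15.1921 km
N9: 33.5518 km
N10: 40.5304 km
N11: 16.6385 km
Minimum: N4 at 12.6657 km.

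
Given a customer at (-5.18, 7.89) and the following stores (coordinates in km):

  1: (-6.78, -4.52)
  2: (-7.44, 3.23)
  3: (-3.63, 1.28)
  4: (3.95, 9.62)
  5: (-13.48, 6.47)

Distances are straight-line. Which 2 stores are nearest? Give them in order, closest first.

Distances from (-5.18, 7.89):
1: √((-1.60)² + (-12.41)²) = √(2.5600 + 154.0081) = 12.51 km
2: √((-2.26)² + (-4.66)²) = √(5.1076 + 21.7156) = 5.18 km
3: √((1.55)² + (-6.61)²) = √(2.4025 + 43.6921) = 6.79 km
4: √((9.13)² + (1.73)²) = √(83.3569 + 2.9929) = 9.29 km
5: √((-8.30)² + (-1.42)²) = √(68.8900 + 2.0164) = 8.42 km
Sorted: 2 (5.18 km) < 3 (6.79 km) < 5 (8.42 km) < 4 (9.29 km) < …

2, 3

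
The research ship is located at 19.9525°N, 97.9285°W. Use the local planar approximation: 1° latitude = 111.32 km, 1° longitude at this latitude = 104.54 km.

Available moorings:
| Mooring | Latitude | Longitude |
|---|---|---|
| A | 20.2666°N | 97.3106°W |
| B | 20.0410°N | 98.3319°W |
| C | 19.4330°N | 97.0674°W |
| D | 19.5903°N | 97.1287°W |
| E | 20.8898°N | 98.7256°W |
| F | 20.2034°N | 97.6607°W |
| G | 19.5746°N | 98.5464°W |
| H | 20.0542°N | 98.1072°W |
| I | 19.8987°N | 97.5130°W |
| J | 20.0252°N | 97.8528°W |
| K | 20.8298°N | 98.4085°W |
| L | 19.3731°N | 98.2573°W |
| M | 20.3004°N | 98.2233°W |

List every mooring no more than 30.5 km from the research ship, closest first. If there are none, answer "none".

J, H

Distances from 19.9525°N, 97.9285°W:
A: 73.4516 km
B: 43.3069 km
C: 106.9948 km
D: 92.8252 km
E: 133.5312 km
F: 39.5457 km
G: 77.0860 km
H: 21.8440 km
I: 43.8473 km
J: 11.3191 km
K: 109.7981 km
L: 73.0861 km
M: 49.4939 km
Threshold 30.5 km: J (11.3191 km), H (21.8440 km) are within range.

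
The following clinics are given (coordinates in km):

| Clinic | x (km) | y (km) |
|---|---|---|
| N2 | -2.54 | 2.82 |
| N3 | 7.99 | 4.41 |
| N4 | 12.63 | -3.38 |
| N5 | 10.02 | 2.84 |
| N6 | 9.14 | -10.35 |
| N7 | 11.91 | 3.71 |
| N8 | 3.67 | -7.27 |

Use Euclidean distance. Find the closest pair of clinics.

Pairwise distances:
N2–N3: 10.65 km
N2–N4: 16.39 km
N2–N5: 12.56 km
N2–N6: 17.60 km
N2–N7: 14.48 km
N2–N8: 11.85 km
N3–N4: 9.07 km
N3–N5: 2.57 km
N3–N6: 14.80 km
N3–N7: 3.98 km
N3–N8: 12.45 km
N4–N5: 6.75 km
N4–N6: 7.79 km
N4–N7: 7.13 km
N4–N8: 9.77 km
N5–N6: 13.22 km
N5–N7: 2.08 km
N5–N8: 11.94 km
N6–N7: 14.33 km
N6–N8: 6.28 km
N7–N8: 13.73 km
Closest pair: N5–N7 at 2.08 km.

N5 and N7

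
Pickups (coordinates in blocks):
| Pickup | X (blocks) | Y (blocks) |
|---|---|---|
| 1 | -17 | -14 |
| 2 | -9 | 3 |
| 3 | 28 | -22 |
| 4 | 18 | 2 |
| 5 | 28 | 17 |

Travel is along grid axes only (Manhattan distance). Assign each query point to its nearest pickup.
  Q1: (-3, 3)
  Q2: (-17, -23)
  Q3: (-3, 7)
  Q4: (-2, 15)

Q1→2; Q2→1; Q3→2; Q4→2

Q1 at (-3, 3):
  1: 31 blocks
  2: 6 blocks
  3: 56 blocks
  4: 22 blocks
  5: 45 blocks
  → nearest: 2 (6 blocks)
Q2 at (-17, -23):
  1: 9 blocks
  2: 34 blocks
  3: 46 blocks
  4: 60 blocks
  5: 85 blocks
  → nearest: 1 (9 blocks)
Q3 at (-3, 7):
  1: 35 blocks
  2: 10 blocks
  3: 60 blocks
  4: 26 blocks
  5: 41 blocks
  → nearest: 2 (10 blocks)
Q4 at (-2, 15):
  1: 44 blocks
  2: 19 blocks
  3: 67 blocks
  4: 33 blocks
  5: 32 blocks
  → nearest: 2 (19 blocks)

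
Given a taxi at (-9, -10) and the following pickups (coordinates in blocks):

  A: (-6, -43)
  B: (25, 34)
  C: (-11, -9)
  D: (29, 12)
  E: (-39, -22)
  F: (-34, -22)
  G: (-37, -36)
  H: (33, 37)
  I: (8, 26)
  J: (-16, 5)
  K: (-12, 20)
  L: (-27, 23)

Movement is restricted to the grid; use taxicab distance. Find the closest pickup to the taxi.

C

Distances from (-9, -10):
A: |3| + |-33| = 3 + 33 = 36 blocks
B: |34| + |44| = 34 + 44 = 78 blocks
C: |-2| + |1| = 2 + 1 = 3 blocks
D: |38| + |22| = 38 + 22 = 60 blocks
E: |-30| + |-12| = 30 + 12 = 42 blocks
F: |-25| + |-12| = 25 + 12 = 37 blocks
G: |-28| + |-26| = 28 + 26 = 54 blocks
H: |42| + |47| = 42 + 47 = 89 blocks
I: |17| + |36| = 17 + 36 = 53 blocks
J: |-7| + |15| = 7 + 15 = 22 blocks
K: |-3| + |30| = 3 + 30 = 33 blocks
L: |-18| + |33| = 18 + 33 = 51 blocks
Minimum: C at 3 blocks.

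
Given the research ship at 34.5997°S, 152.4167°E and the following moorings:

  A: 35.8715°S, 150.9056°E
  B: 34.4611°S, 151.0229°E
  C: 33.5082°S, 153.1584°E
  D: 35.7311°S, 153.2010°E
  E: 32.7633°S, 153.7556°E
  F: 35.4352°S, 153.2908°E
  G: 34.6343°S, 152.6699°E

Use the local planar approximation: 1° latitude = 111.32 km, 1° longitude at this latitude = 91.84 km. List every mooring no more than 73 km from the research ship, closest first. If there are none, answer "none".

Distances from 34.5997°S, 152.4167°E:
A: 198.2516 km
B: 128.9331 km
C: 139.2971 km
D: 145.0900 km
E: 238.5605 km
F: 122.8614 km
G: 23.5707 km
Threshold 73 km: G (23.5707 km) is within range.

G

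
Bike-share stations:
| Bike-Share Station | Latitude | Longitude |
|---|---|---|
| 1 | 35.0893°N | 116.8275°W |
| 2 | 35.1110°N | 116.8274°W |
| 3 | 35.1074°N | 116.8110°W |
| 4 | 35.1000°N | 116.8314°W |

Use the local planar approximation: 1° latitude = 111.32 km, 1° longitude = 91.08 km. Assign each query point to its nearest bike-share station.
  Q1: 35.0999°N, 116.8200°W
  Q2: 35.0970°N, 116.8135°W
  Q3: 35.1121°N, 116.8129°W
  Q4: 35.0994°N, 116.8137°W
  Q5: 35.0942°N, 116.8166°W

Q1 at 35.0999°N, 116.8200°W:
  1: 1.3635 km
  2: 1.4075 km
  3: 1.1700 km
  4: 1.0384 km
  → nearest: 4 (1.0384 km)
Q2 at 35.0970°N, 116.8135°W:
  1: 1.5364 km
  2: 2.0079 km
  3: 1.1799 km
  4: 1.6642 km
  → nearest: 3 (1.1799 km)
Q3 at 35.1121°N, 116.8129°W:
  1: 2.8653 km
  2: 1.3263 km
  3: 0.5511 km
  4: 2.1572 km
  → nearest: 3 (0.5511 km)
Q4 at 35.0994°N, 116.8137°W:
  1: 1.6864 km
  2: 1.7957 km
  3: 0.9239 km
  4: 1.6135 km
  → nearest: 3 (0.9239 km)
Q5 at 35.0942°N, 116.8166°W:
  1: 1.1328 km
  2: 2.1131 km
  3: 1.5554 km
  4: 1.4946 km
  → nearest: 1 (1.1328 km)

Q1→4; Q2→3; Q3→3; Q4→3; Q5→1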